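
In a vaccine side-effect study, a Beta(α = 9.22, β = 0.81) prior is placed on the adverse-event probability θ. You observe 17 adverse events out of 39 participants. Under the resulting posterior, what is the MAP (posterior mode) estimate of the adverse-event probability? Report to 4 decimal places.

The Beta prior is conjugate to a Binomial/Bernoulli likelihood; the update adds successes to α and failures to β.
Posterior: Beta(α+k, β+n−k) = Beta(9.22+17, 0.81+22) = Beta(26.22, 22.81).
Mode of Beta(a,b) for a,b>1 is (a−1)/(a+b−2) = 25.22/47.03 = 0.5363.

0.5363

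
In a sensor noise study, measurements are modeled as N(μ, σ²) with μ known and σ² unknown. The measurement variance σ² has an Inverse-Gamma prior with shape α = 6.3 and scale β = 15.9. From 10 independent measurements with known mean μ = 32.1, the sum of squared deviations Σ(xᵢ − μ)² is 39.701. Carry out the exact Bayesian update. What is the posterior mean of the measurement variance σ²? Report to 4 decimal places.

3.4709

With known mean μ and an Inverse-Gamma(α, β) prior on σ², the Normal likelihood is conjugate: posterior is Inv-Gamma(α + n/2, β + Σ(xᵢ−μ)²/2).
Posterior: Inv-Gamma(6.3 + 10/2, 15.9 + 39.701/2) = Inv-Gamma(11.30, 35.7505).
E[σ²|data] = β/(α−1) = 35.7505/10.30 = 3.4709.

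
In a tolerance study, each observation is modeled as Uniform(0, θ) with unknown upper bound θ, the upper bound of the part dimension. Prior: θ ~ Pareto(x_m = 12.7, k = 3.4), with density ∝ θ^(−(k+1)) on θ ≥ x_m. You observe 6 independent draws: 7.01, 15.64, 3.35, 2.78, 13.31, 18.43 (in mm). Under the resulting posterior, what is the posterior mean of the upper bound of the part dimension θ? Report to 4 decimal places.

A Pareto(scale x_m, shape k) prior on the upper bound θ of Uniform(0, θ) is conjugate: posterior is Pareto(max(x_m, max xᵢ), k + n).
Sample maximum = 18.43; prior scale x_m = 12.7 → posterior scale = max = 18.43.
Posterior shape = 3.4 + 6 = 9.4.
E[θ|data] = k·x_m/(k−1) = 9.4·18.43/8.4 = 20.6240.

20.6240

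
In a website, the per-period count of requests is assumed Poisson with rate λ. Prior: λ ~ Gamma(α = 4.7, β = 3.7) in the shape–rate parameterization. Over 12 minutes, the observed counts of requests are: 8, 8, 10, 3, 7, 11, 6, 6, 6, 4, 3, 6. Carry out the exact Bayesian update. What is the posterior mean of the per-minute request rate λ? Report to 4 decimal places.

With a Gamma(shape α, rate β) prior, the Poisson likelihood is conjugate: the posterior is Gamma(α + ΣXᵢ, β + n).
Sum of counts S = 78 over n = 12 minutes.
Posterior: Gamma(α+S, β+n) = Gamma(4.7+78, 3.7+12) = Gamma(82.7, 15.7).
Posterior mean = α/β = 82.7/15.7 = 5.2675.

5.2675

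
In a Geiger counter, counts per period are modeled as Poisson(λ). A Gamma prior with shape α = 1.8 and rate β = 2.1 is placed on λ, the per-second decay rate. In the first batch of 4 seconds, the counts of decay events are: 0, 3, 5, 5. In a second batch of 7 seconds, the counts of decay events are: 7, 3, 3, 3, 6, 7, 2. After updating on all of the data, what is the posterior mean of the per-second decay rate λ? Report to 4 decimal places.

With a Gamma(shape α, rate β) prior, the Poisson likelihood is conjugate: the posterior is Gamma(α + ΣXᵢ, β + n).
Batch 1: sum of counts S = 13 over n = 4 seconds.
After batch 1: Gamma(α+S, β+n) = Gamma(1.8+13, 2.1+4) = Gamma(14.8, 6.1).
Batch 2: sum of counts S = 31 over n = 7 seconds.
After batch 2: Gamma(α+S, β+n) = Gamma(14.8+31, 6.1+7) = Gamma(45.8, 13.1).
Posterior mean = α/β = 45.8/13.1 = 3.4962.

3.4962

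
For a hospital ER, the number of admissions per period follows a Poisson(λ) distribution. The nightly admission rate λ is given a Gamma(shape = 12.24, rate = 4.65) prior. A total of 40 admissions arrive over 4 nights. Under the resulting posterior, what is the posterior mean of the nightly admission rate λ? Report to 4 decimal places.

6.0393

With a Gamma(shape α, rate β) prior, the Poisson likelihood is conjugate: the posterior is Gamma(α + ΣXᵢ, β + n).
Posterior: Gamma(α+S, β+n) = Gamma(12.24+40, 4.65+4) = Gamma(52.24, 8.65).
Posterior mean = α/β = 52.24/8.65 = 6.0393.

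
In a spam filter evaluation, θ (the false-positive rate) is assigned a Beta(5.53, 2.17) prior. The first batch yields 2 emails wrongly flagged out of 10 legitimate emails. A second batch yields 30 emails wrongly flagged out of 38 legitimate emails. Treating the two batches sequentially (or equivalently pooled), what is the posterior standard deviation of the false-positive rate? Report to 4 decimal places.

The Beta prior is conjugate to a Binomial/Bernoulli likelihood; the update adds successes to α and failures to β.
After batch 1: Beta(5.53+2, 2.17+8) = Beta(7.53, 10.17).
After batch 2: Beta(7.53+30, 10.17+8) = Beta(37.53, 18.17).
Var = αβ/((α+β)²(α+β+1)) = 37.53·18.17/(55.70²·56.70) = 0.00387650; SD = √0.00387650 = 0.0623.

0.0623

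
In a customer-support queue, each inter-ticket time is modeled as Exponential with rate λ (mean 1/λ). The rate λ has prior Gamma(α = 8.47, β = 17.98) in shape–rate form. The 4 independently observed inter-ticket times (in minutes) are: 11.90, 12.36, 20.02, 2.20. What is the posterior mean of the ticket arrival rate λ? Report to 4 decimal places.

With a Gamma(shape α, rate β) prior on the exponential rate λ, the posterior after n observations with total T = Σxᵢ is Gamma(α+n, β+T).
Sum of observations T = 46.48 minutes; n = 4.
Posterior: Gamma(8.47+4, 17.98+46.48) = Gamma(12.47, 64.46).
Posterior mean of λ = α/β = 12.47/64.46 = 0.1935.

0.1935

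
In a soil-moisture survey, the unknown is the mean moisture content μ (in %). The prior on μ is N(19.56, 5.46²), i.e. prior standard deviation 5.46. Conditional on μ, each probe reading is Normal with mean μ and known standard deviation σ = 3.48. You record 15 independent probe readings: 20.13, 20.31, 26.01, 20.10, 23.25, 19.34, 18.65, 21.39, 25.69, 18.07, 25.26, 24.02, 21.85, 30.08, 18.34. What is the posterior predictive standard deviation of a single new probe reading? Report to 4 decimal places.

3.5912

For Normal data with known variance σ², a Normal(μ₀, σ₀²) prior on μ is conjugate. Posterior precision = 1/σ₀² + n/σ²; posterior mean is the precision-weighted average of μ₀ and x̄.
σ₀² = 5.46² = 29.8116, σ² = 3.48² = 12.1104; σ² + n·σ₀² = 12.1104 + 15·29.8116 = 459.2844.
Posterior precision = 1/σ₀² + n/σ² = 1/29.8116 + 15/12.1104 = (σ² + n·σ₀²)/(σ₀²σ²) = 459.2844/(29.8116·12.1104); posterior variance σₙ² = σ₀²σ²/(σ² + n·σ₀²) = 29.8116·12.1104/459.2844 = 0.786072.
Predictive variance for one new observation = σₙ² + σ² = 29.8116·12.1104/459.2844 + 12.1104 = σ²·(σ₀² + 459.2844)/459.2844 = 12.1104·489.096/459.2844 = 12.896472; SD = √(12.1104·489.096/459.2844) = 3.5912.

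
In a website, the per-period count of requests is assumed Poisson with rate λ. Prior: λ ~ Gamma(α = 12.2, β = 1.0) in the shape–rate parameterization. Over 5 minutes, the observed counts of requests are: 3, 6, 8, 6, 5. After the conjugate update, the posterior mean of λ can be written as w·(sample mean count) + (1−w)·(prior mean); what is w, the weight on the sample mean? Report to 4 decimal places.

0.8333

With a Gamma(shape α, rate β) prior, the Poisson likelihood is conjugate: the posterior is Gamma(α + ΣXᵢ, β + n).
Posterior mean = (α₀+S)/(β₀+n) = [n/(β₀+n)]·(S/n) + [β₀/(β₀+n)]·(α₀/β₀), so only n and β₀ enter the weight.
Weight on data w = n/(β₀+n) = 5/(1.0+5) = 5/6.0 = 0.8333.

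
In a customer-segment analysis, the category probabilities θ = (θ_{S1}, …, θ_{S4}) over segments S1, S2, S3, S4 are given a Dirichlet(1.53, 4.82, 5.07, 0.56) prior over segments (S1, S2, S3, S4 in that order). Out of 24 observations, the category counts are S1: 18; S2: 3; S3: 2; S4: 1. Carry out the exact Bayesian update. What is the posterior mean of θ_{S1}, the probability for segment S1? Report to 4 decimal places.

The Dirichlet prior is conjugate to the Multinomial likelihood: each posterior αⱼ = prior αⱼ + observed count nⱼ.
Posterior concentration: (19.53, 7.82, 7.07, 1.56), total = 35.98.
E[θ_{S1}|data] = α_{S1}/Σα = 19.53/35.98 = 0.5428.

0.5428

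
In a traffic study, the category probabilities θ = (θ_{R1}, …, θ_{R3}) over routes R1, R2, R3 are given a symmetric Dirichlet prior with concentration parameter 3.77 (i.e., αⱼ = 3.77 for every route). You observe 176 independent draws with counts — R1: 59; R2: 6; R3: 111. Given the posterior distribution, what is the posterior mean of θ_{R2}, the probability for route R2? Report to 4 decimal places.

0.0522

The Dirichlet prior is conjugate to the Multinomial likelihood: each posterior αⱼ = prior αⱼ + observed count nⱼ.
Posterior concentration: (62.77, 9.77, 114.77), total = 187.31.
E[θ_{R2}|data] = α_{R2}/Σα = 9.77/187.31 = 0.0522.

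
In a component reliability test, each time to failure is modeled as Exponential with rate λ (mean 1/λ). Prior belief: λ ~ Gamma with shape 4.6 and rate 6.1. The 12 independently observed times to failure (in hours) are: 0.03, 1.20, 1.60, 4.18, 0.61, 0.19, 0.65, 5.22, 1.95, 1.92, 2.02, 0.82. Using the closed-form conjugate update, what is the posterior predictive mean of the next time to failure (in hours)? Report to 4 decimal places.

With a Gamma(shape α, rate β) prior on the exponential rate λ, the posterior after n observations with total T = Σxᵢ is Gamma(α+n, β+T).
Sum of observations T = 20.39 hours; n = 12.
Posterior: Gamma(4.6+12, 6.1+20.39) = Gamma(16.6, 26.49).
The predictive distribution for the next observation is Lomax; its mean is β/(α−1) = 26.49/15.6 = 1.6981.

1.6981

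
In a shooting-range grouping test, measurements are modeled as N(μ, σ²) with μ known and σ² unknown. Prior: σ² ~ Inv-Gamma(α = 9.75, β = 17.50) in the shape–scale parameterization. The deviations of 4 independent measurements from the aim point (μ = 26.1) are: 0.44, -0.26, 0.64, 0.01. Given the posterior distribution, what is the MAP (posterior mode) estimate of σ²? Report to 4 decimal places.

1.3989

With known mean μ and an Inverse-Gamma(α, β) prior on σ², the Normal likelihood is conjugate: posterior is Inv-Gamma(α + n/2, β + Σ(xᵢ−μ)²/2).
Σ(xᵢ−μ)² = (0.44)² + (-0.26)² + (0.64)² + (0.01)² = 0.6709.
Posterior: Inv-Gamma(9.75 + 4/2, 17.50 + 0.6709/2) = Inv-Gamma(11.75, 17.83545).
Mode = β/(α+1) = 17.83545/12.75 = 1.3989.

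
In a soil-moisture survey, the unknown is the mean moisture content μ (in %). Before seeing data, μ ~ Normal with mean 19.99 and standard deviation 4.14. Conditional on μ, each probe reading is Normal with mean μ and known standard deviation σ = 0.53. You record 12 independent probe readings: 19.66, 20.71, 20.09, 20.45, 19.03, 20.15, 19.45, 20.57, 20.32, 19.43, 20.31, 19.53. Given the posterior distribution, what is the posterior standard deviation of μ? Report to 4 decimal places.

0.1529

For Normal data with known variance σ², a Normal(μ₀, σ₀²) prior on μ is conjugate. Posterior precision = 1/σ₀² + n/σ²; posterior mean is the precision-weighted average of μ₀ and x̄.
σ₀² = 4.14² = 17.1396, σ² = 0.53² = 0.2809; σ² + n·σ₀² = 0.2809 + 12·17.1396 = 205.9561.
Posterior precision = 1/σ₀² + n/σ² = 1/17.1396 + 12/0.2809 = (σ² + n·σ₀²)/(σ₀²σ²) = 205.9561/(17.1396·0.2809); posterior variance σₙ² = σ₀²σ²/(σ² + n·σ₀²) = 17.1396·0.2809/205.9561 = 0.023376.
Posterior SD = √σₙ² = √(17.1396·0.2809/205.9561) = 0.1529.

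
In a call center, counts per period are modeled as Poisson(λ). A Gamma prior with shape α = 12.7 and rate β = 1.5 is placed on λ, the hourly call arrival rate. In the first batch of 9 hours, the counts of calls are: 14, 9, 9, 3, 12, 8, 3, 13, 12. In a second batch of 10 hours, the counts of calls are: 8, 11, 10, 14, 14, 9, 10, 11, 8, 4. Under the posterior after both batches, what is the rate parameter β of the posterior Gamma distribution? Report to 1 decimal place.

20.5

With a Gamma(shape α, rate β) prior, the Poisson likelihood is conjugate: the posterior is Gamma(α + ΣXᵢ, β + n).
Batch 1: sum of counts S = 83 over n = 9 hours.
After batch 1: Gamma(α+S, β+n) = Gamma(12.7+83, 1.5+9) = Gamma(95.7, 10.5).
Batch 2: sum of counts S = 99 over n = 10 hours.
After batch 2: Gamma(α+S, β+n) = Gamma(95.7+99, 10.5+10) = Gamma(194.7, 20.5).
Posterior β = 20.5.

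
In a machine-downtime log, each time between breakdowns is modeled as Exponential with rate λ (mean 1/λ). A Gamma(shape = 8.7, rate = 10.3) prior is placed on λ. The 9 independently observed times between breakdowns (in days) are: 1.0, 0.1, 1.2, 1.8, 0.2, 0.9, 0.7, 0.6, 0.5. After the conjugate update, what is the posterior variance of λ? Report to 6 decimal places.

With a Gamma(shape α, rate β) prior on the exponential rate λ, the posterior after n observations with total T = Σxᵢ is Gamma(α+n, β+T).
Sum of observations T = 7.0 days; n = 9.
Posterior: Gamma(8.7+9, 10.3+7.0) = Gamma(17.7, 17.3).
Var = α/β² = 0.059140.

0.059140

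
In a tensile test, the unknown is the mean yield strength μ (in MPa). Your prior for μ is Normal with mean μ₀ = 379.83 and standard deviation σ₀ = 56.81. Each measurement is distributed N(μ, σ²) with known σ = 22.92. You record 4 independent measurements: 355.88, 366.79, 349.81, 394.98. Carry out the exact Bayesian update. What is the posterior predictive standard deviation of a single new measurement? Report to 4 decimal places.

25.5249

For Normal data with known variance σ², a Normal(μ₀, σ₀²) prior on μ is conjugate. Posterior precision = 1/σ₀² + n/σ²; posterior mean is the precision-weighted average of μ₀ and x̄.
σ₀² = 56.81² = 3227.3761, σ² = 22.92² = 525.3264; σ² + n·σ₀² = 525.3264 + 4·3227.3761 = 13434.8308.
Posterior precision = 1/σ₀² + n/σ² = 1/3227.3761 + 4/525.3264 = (σ² + n·σ₀²)/(σ₀²σ²) = 13434.8308/(3227.3761·525.3264); posterior variance σₙ² = σ₀²σ²/(σ² + n·σ₀²) = 3227.3761·525.3264/13434.8308 = 126.196295.
Predictive variance for one new observation = σₙ² + σ² = 3227.3761·525.3264/13434.8308 + 525.3264 = σ²·(σ₀² + 13434.8308)/13434.8308 = 525.3264·16662.2069/13434.8308 = 651.522695; SD = √(525.3264·16662.2069/13434.8308) = 25.5249.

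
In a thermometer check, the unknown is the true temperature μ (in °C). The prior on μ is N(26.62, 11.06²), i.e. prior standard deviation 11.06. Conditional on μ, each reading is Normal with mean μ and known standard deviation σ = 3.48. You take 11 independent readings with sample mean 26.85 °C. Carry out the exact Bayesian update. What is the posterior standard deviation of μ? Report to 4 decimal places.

1.0446

For Normal data with known variance σ², a Normal(μ₀, σ₀²) prior on μ is conjugate. Posterior precision = 1/σ₀² + n/σ²; posterior mean is the precision-weighted average of μ₀ and x̄.
σ₀² = 11.06² = 122.3236, σ² = 3.48² = 12.1104; σ² + n·σ₀² = 12.1104 + 11·122.3236 = 1357.67.
Posterior precision = 1/σ₀² + n/σ² = 1/122.3236 + 11/12.1104 = (σ² + n·σ₀²)/(σ₀²σ²) = 1357.67/(122.3236·12.1104); posterior variance σₙ² = σ₀²σ²/(σ² + n·σ₀²) = 122.3236·12.1104/1357.67 = 1.091125.
Posterior SD = √σₙ² = √(122.3236·12.1104/1357.67) = 1.0446.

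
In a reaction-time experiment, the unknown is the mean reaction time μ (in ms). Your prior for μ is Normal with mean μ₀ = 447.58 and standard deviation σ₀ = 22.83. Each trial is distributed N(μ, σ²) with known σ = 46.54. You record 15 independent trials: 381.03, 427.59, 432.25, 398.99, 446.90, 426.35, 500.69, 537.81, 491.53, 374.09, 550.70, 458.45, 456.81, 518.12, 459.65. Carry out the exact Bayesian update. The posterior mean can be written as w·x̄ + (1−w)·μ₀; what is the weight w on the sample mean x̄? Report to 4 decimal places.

0.7831

For Normal data with known variance σ², a Normal(μ₀, σ₀²) prior on μ is conjugate. Posterior precision = 1/σ₀² + n/σ²; posterior mean is the precision-weighted average of μ₀ and x̄.
σ₀² = 22.83² = 521.2089, σ² = 46.54² = 2165.9716. Prior precision 1/σ₀² = 1/521.2089; data precision n/σ² = 15/2165.9716.
w = (n/σ²)/(1/σ₀² + n/σ²) = n·σ₀²/(σ² + n·σ₀²) = 15·521.2089/(2165.9716 + 15·521.2089) = 7818.1335/9984.1051 = 0.7831.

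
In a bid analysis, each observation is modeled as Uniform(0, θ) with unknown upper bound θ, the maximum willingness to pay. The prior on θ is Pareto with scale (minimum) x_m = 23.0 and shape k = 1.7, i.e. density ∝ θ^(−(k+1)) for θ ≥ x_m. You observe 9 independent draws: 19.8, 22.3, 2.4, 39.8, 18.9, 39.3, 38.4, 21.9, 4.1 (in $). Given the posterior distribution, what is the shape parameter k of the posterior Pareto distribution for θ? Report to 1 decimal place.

10.7

A Pareto(scale x_m, shape k) prior on the upper bound θ of Uniform(0, θ) is conjugate: posterior is Pareto(max(x_m, max xᵢ), k + n).
Sample maximum = 39.8; prior scale x_m = 23.0 → posterior scale = max = 39.8.
Posterior shape = 1.7 + 9 = 10.7.
Posterior shape k = 10.7.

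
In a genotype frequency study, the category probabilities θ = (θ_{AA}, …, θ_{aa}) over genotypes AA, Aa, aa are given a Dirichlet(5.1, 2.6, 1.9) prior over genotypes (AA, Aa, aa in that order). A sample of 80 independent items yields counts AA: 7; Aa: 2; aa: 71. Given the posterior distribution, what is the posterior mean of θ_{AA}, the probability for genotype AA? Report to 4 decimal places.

The Dirichlet prior is conjugate to the Multinomial likelihood: each posterior αⱼ = prior αⱼ + observed count nⱼ.
Posterior concentration: (12.1, 4.6, 72.9), total = 89.6.
E[θ_{AA}|data] = α_{AA}/Σα = 12.1/89.6 = 0.1350.

0.1350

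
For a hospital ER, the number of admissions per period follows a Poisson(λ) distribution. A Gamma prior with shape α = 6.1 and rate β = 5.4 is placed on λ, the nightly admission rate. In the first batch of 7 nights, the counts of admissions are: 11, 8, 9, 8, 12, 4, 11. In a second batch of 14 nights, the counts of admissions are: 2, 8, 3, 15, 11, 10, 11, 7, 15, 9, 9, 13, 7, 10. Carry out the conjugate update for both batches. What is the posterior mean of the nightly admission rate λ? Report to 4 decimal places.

With a Gamma(shape α, rate β) prior, the Poisson likelihood is conjugate: the posterior is Gamma(α + ΣXᵢ, β + n).
Batch 1: sum of counts S = 63 over n = 7 nights.
After batch 1: Gamma(α+S, β+n) = Gamma(6.1+63, 5.4+7) = Gamma(69.1, 12.4).
Batch 2: sum of counts S = 130 over n = 14 nights.
After batch 2: Gamma(α+S, β+n) = Gamma(69.1+130, 12.4+14) = Gamma(199.1, 26.4).
Posterior mean = α/β = 199.1/26.4 = 7.5417.

7.5417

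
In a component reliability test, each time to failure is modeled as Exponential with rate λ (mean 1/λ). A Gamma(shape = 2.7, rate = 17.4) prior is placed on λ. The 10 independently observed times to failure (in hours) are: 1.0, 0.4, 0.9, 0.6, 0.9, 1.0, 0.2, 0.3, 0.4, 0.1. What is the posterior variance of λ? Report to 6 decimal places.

0.023595

With a Gamma(shape α, rate β) prior on the exponential rate λ, the posterior after n observations with total T = Σxᵢ is Gamma(α+n, β+T).
Sum of observations T = 5.8 hours; n = 10.
Posterior: Gamma(2.7+10, 17.4+5.8) = Gamma(12.7, 23.2).
Var = α/β² = 0.023595.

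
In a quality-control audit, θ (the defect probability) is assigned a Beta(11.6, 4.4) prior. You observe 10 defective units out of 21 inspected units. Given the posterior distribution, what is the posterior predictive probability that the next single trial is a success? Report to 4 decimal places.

The Beta prior is conjugate to a Binomial/Bernoulli likelihood; the update adds successes to α and failures to β.
Posterior: Beta(α+k, β+n−k) = Beta(11.6+10, 4.4+11) = Beta(21.6, 15.4).
For a single future Bernoulli trial, P(success | data) = α/(α+β) = 0.5838.

0.5838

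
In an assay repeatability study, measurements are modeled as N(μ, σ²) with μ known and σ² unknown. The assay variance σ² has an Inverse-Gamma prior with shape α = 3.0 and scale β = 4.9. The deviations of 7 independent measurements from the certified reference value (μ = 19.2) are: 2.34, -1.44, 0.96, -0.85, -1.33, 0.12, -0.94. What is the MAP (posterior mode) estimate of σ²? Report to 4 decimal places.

1.4440

With known mean μ and an Inverse-Gamma(α, β) prior on σ², the Normal likelihood is conjugate: posterior is Inv-Gamma(α + n/2, β + Σ(xᵢ−μ)²/2).
Σ(xᵢ−μ)² = (2.34)² + (-1.44)² + (0.96)² + (-0.85)² + (-1.33)² + (0.12)² + (-0.94)² = 11.8602.
Posterior: Inv-Gamma(3.0 + 7/2, 4.9 + 11.8602/2) = Inv-Gamma(6.50, 10.83010).
Mode = β/(α+1) = 10.83010/7.50 = 1.4440.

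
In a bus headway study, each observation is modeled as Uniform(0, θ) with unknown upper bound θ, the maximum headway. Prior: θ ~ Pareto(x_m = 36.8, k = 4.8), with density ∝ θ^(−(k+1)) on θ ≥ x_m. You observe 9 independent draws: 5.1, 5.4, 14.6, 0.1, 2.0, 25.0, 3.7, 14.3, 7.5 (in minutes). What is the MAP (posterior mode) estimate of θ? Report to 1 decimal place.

36.8

A Pareto(scale x_m, shape k) prior on the upper bound θ of Uniform(0, θ) is conjugate: posterior is Pareto(max(x_m, max xᵢ), k + n).
Sample maximum = 25.0; prior scale x_m = 36.8 → posterior scale = max = 36.8.
Posterior shape = 4.8 + 9 = 13.8.
The Pareto density is decreasing on [x_m, ∞), so the mode is x_m = 36.8.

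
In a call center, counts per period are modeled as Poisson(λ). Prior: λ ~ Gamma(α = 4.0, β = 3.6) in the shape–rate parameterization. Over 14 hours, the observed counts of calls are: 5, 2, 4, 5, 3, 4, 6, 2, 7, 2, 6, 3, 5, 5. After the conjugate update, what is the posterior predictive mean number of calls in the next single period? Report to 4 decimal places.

3.5795

With a Gamma(shape α, rate β) prior, the Poisson likelihood is conjugate: the posterior is Gamma(α + ΣXᵢ, β + n).
Sum of counts S = 59 over n = 14 hours.
Posterior: Gamma(α+S, β+n) = Gamma(4.0+59, 3.6+14) = Gamma(63.0, 17.6).
The predictive distribution for one future period is NegBinom with mean α/β = 3.5795.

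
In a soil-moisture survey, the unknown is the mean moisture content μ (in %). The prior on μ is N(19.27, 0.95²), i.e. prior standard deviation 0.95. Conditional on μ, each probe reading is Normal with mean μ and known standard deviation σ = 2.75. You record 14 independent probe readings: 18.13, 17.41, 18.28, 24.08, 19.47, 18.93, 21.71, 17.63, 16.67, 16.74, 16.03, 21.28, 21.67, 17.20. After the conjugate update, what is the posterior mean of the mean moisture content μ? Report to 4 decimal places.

For Normal data with known variance σ², a Normal(μ₀, σ₀²) prior on μ is conjugate. Posterior precision = 1/σ₀² + n/σ²; posterior mean is the precision-weighted average of μ₀ and x̄.
Σxᵢ = 18.13 + 17.41 + 18.28 + 24.08 + 19.47 + 18.93 + 21.71 + 17.63 + 16.67 + 16.74 + 16.03 + 21.28 + 21.67 + 17.20 = 265.23, so n·x̄ = 265.23.
σ₀² = 0.95² = 0.9025, σ² = 2.75² = 7.5625; σ² + n·σ₀² = 7.5625 + 14·0.9025 = 20.1975.
Posterior mean = (μ₀/σ₀² + n·x̄/σ²)/(1/σ₀² + n/σ²) = (σ²·μ₀ + σ₀²·n·x̄)/(σ² + n·σ₀²) = (7.5625·19.27 + 0.9025·265.23)/20.1975 = 385.09945/20.1975 = 19.0667.

19.0667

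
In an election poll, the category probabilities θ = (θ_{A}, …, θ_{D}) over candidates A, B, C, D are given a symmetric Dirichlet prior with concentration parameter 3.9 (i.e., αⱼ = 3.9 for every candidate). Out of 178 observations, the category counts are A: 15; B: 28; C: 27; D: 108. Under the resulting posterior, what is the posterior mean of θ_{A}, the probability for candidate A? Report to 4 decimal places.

0.0976

The Dirichlet prior is conjugate to the Multinomial likelihood: each posterior αⱼ = prior αⱼ + observed count nⱼ.
Posterior concentration: (18.9, 31.9, 30.9, 111.9), total = 193.6.
E[θ_{A}|data] = α_{A}/Σα = 18.9/193.6 = 0.0976.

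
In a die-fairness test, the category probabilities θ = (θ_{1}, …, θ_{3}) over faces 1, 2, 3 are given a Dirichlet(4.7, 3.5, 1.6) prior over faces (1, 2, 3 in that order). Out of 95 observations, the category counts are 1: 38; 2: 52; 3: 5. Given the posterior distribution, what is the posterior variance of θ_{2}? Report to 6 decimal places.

0.002355

The Dirichlet prior is conjugate to the Multinomial likelihood: each posterior αⱼ = prior αⱼ + observed count nⱼ.
Posterior concentration: (42.7, 55.5, 6.6), total = 104.8.
Var[θ_j] = α_j(Σα−α_j)/((Σα)²(Σα+1)) = 55.5·49.3/(104.8²·105.8) = 0.002355.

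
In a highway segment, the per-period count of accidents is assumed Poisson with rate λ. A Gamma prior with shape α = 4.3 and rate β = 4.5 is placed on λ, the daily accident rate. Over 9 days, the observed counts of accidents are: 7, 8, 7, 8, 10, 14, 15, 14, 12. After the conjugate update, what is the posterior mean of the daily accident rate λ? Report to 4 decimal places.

7.3556

With a Gamma(shape α, rate β) prior, the Poisson likelihood is conjugate: the posterior is Gamma(α + ΣXᵢ, β + n).
Sum of counts S = 95 over n = 9 days.
Posterior: Gamma(α+S, β+n) = Gamma(4.3+95, 4.5+9) = Gamma(99.3, 13.5).
Posterior mean = α/β = 99.3/13.5 = 7.3556.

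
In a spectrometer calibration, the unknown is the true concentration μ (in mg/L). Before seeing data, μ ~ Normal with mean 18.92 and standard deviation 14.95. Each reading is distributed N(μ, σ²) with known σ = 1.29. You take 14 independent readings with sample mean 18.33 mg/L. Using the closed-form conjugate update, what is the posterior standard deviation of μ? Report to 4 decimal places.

0.3447

For Normal data with known variance σ², a Normal(μ₀, σ₀²) prior on μ is conjugate. Posterior precision = 1/σ₀² + n/σ²; posterior mean is the precision-weighted average of μ₀ and x̄.
σ₀² = 14.95² = 223.5025, σ² = 1.29² = 1.6641; σ² + n·σ₀² = 1.6641 + 14·223.5025 = 3130.6991.
Posterior precision = 1/σ₀² + n/σ² = 1/223.5025 + 14/1.6641 = (σ² + n·σ₀²)/(σ₀²σ²) = 3130.6991/(223.5025·1.6641); posterior variance σₙ² = σ₀²σ²/(σ² + n·σ₀²) = 223.5025·1.6641/3130.6991 = 0.118801.
Posterior SD = √σₙ² = √(223.5025·1.6641/3130.6991) = 0.3447.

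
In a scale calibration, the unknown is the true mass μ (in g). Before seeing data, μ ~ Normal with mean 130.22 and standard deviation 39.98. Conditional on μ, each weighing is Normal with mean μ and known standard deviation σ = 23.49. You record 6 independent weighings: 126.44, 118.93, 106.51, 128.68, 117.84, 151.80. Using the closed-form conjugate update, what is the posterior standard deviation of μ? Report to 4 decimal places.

9.3252

For Normal data with known variance σ², a Normal(μ₀, σ₀²) prior on μ is conjugate. Posterior precision = 1/σ₀² + n/σ²; posterior mean is the precision-weighted average of μ₀ and x̄.
σ₀² = 39.98² = 1598.4004, σ² = 23.49² = 551.7801; σ² + n·σ₀² = 551.7801 + 6·1598.4004 = 10142.1825.
Posterior precision = 1/σ₀² + n/σ² = 1/1598.4004 + 6/551.7801 = (σ² + n·σ₀²)/(σ₀²σ²) = 10142.1825/(1598.4004·551.7801); posterior variance σₙ² = σ₀²σ²/(σ² + n·σ₀²) = 1598.4004·551.7801/10142.1825 = 86.960132.
Posterior SD = √σₙ² = √(1598.4004·551.7801/10142.1825) = 9.3252.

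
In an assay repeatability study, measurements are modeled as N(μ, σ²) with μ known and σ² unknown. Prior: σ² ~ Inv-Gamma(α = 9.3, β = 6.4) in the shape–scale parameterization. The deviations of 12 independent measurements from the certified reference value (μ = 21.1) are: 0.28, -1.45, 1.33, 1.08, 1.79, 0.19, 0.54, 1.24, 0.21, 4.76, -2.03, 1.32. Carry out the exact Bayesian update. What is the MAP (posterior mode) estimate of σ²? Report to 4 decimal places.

1.5813

With known mean μ and an Inverse-Gamma(α, β) prior on σ², the Normal likelihood is conjugate: posterior is Inv-Gamma(α + n/2, β + Σ(xᵢ−μ)²/2).
Σ(xᵢ−μ)² = (0.28)² + (-1.45)² + (1.33)² + (1.08)² + (1.79)² + (0.19)² + (0.54)² + (1.24)² + (0.21)² + (4.76)² + (-2.03)² + (1.32)² = 38.7506.
Posterior: Inv-Gamma(9.3 + 12/2, 6.4 + 38.7506/2) = Inv-Gamma(15.30, 25.77530).
Mode = β/(α+1) = 25.77530/16.30 = 1.5813.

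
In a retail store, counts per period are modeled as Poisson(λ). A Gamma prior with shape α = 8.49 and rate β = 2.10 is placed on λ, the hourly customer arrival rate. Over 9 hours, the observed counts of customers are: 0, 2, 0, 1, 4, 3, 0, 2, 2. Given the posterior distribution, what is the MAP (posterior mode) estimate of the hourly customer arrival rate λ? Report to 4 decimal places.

1.9360

With a Gamma(shape α, rate β) prior, the Poisson likelihood is conjugate: the posterior is Gamma(α + ΣXᵢ, β + n).
Sum of counts S = 14 over n = 9 hours.
Posterior: Gamma(α+S, β+n) = Gamma(8.49+14, 2.10+9) = Gamma(22.49, 11.10).
Mode of Gamma(α,β) for α≥1 is (α−1)/β = 21.49/11.10 = 1.9360.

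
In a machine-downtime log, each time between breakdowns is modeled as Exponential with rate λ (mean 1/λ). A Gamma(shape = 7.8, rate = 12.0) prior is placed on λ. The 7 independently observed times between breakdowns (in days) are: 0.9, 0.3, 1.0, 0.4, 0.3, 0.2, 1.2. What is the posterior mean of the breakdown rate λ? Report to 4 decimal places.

With a Gamma(shape α, rate β) prior on the exponential rate λ, the posterior after n observations with total T = Σxᵢ is Gamma(α+n, β+T).
Sum of observations T = 4.3 days; n = 7.
Posterior: Gamma(7.8+7, 12.0+4.3) = Gamma(14.8, 16.3).
Posterior mean of λ = α/β = 14.8/16.3 = 0.9080.

0.9080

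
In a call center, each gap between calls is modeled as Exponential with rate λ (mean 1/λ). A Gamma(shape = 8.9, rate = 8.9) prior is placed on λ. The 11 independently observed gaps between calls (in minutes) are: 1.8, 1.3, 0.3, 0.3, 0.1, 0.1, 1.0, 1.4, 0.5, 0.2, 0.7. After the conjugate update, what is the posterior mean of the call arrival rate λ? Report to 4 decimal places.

1.1988

With a Gamma(shape α, rate β) prior on the exponential rate λ, the posterior after n observations with total T = Σxᵢ is Gamma(α+n, β+T).
Sum of observations T = 7.7 minutes; n = 11.
Posterior: Gamma(8.9+11, 8.9+7.7) = Gamma(19.9, 16.6).
Posterior mean of λ = α/β = 19.9/16.6 = 1.1988.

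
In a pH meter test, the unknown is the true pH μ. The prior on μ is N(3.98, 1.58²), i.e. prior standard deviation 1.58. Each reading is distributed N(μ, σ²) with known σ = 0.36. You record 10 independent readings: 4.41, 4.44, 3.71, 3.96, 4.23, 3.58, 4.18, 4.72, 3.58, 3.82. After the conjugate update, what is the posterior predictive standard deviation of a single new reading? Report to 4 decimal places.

0.3775

For Normal data with known variance σ², a Normal(μ₀, σ₀²) prior on μ is conjugate. Posterior precision = 1/σ₀² + n/σ²; posterior mean is the precision-weighted average of μ₀ and x̄.
σ₀² = 1.58² = 2.4964, σ² = 0.36² = 0.1296; σ² + n·σ₀² = 0.1296 + 10·2.4964 = 25.0936.
Posterior precision = 1/σ₀² + n/σ² = 1/2.4964 + 10/0.1296 = (σ² + n·σ₀²)/(σ₀²σ²) = 25.0936/(2.4964·0.1296); posterior variance σₙ² = σ₀²σ²/(σ² + n·σ₀²) = 2.4964·0.1296/25.0936 = 0.012893.
Predictive variance for one new observation = σₙ² + σ² = 2.4964·0.1296/25.0936 + 0.1296 = σ²·(σ₀² + 25.0936)/25.0936 = 0.1296·27.59/25.0936 = 0.142493; SD = √(0.1296·27.59/25.0936) = 0.3775.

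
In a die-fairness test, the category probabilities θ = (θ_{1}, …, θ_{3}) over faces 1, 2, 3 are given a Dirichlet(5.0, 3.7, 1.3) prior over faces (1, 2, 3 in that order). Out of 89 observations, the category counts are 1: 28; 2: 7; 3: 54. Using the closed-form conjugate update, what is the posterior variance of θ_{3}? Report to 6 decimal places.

The Dirichlet prior is conjugate to the Multinomial likelihood: each posterior αⱼ = prior αⱼ + observed count nⱼ.
Posterior concentration: (33.0, 10.7, 55.3), total = 99.0.
Var[θ_j] = α_j(Σα−α_j)/((Σα)²(Σα+1)) = 55.3·43.7/(99.0²·100.0) = 0.002466.

0.002466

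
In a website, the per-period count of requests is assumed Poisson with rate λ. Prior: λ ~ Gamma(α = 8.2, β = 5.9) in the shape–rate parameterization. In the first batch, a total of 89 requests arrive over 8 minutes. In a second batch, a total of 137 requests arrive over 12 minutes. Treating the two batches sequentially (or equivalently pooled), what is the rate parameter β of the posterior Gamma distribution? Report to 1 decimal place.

25.9

With a Gamma(shape α, rate β) prior, the Poisson likelihood is conjugate: the posterior is Gamma(α + ΣXᵢ, β + n).
After batch 1: Gamma(α+S, β+n) = Gamma(8.2+89, 5.9+8) = Gamma(97.2, 13.9).
After batch 2: Gamma(α+S, β+n) = Gamma(97.2+137, 13.9+12) = Gamma(234.2, 25.9).
Posterior β = 25.9.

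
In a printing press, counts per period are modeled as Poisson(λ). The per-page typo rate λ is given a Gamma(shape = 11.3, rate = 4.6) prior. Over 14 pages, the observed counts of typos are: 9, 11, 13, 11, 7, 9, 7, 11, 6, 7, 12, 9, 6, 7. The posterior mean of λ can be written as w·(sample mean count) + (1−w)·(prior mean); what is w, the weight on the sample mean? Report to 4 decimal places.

With a Gamma(shape α, rate β) prior, the Poisson likelihood is conjugate: the posterior is Gamma(α + ΣXᵢ, β + n).
Posterior mean = (α₀+S)/(β₀+n) = [n/(β₀+n)]·(S/n) + [β₀/(β₀+n)]·(α₀/β₀), so only n and β₀ enter the weight.
Weight on data w = n/(β₀+n) = 14/(4.6+14) = 14/18.6 = 0.7527.

0.7527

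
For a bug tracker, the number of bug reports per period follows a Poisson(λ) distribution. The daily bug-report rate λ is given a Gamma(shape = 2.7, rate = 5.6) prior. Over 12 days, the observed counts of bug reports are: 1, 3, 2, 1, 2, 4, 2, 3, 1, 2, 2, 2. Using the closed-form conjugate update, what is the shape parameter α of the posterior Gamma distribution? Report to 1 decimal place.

With a Gamma(shape α, rate β) prior, the Poisson likelihood is conjugate: the posterior is Gamma(α + ΣXᵢ, β + n).
Sum of counts S = 25 over n = 12 days.
Posterior: Gamma(α+S, β+n) = Gamma(2.7+25, 5.6+12) = Gamma(27.7, 17.6).
Posterior α = 27.7.

27.7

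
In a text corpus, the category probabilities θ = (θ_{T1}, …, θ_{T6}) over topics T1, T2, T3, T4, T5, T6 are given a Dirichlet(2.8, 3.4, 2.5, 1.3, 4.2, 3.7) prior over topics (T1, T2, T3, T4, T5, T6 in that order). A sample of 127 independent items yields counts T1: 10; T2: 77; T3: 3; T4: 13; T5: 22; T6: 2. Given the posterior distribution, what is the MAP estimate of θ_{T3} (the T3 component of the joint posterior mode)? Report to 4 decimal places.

0.0324

The Dirichlet prior is conjugate to the Multinomial likelihood: each posterior αⱼ = prior αⱼ + observed count nⱼ.
Posterior concentration: (12.8, 80.4, 5.5, 14.3, 26.2, 5.7), total = 144.9.
Joint mode component: (α_{T3}−1)/(Σα−K) = 4.5/138.9 = 0.0324.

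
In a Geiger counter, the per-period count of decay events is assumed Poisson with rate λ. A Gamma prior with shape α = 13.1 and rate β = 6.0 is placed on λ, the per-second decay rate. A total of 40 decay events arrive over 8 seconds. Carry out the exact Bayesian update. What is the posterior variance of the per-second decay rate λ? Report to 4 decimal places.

With a Gamma(shape α, rate β) prior, the Poisson likelihood is conjugate: the posterior is Gamma(α + ΣXᵢ, β + n).
Posterior: Gamma(α+S, β+n) = Gamma(13.1+40, 6.0+8) = Gamma(53.1, 14.0).
Var = α/β² = 53.1/14.0² = 0.2709.

0.2709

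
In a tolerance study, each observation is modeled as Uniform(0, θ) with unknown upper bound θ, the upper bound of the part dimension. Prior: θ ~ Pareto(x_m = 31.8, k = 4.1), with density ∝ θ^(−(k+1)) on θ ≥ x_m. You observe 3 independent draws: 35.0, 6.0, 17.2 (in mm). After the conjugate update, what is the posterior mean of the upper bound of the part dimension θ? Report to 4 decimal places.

A Pareto(scale x_m, shape k) prior on the upper bound θ of Uniform(0, θ) is conjugate: posterior is Pareto(max(x_m, max xᵢ), k + n).
Sample maximum = 35.0; prior scale x_m = 31.8 → posterior scale = max = 35.0.
Posterior shape = 4.1 + 3 = 7.1.
E[θ|data] = k·x_m/(k−1) = 7.1·35.0/6.1 = 40.7377.

40.7377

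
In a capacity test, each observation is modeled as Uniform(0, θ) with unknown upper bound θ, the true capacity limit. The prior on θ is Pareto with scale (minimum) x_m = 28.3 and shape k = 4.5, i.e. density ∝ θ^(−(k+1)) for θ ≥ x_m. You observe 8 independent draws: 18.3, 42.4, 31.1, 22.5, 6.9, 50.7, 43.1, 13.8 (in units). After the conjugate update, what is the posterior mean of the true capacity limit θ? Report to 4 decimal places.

A Pareto(scale x_m, shape k) prior on the upper bound θ of Uniform(0, θ) is conjugate: posterior is Pareto(max(x_m, max xᵢ), k + n).
Sample maximum = 50.7; prior scale x_m = 28.3 → posterior scale = max = 50.7.
Posterior shape = 4.5 + 8 = 12.5.
E[θ|data] = k·x_m/(k−1) = 12.5·50.7/11.5 = 55.1087.

55.1087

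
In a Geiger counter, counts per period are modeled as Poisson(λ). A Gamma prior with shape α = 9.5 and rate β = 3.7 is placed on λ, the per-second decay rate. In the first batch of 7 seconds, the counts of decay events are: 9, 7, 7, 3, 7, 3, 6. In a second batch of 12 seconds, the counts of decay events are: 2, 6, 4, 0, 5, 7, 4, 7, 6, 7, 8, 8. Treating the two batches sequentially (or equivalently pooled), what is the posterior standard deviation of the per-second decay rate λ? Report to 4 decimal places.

With a Gamma(shape α, rate β) prior, the Poisson likelihood is conjugate: the posterior is Gamma(α + ΣXᵢ, β + n).
Batch 1: sum of counts S = 42 over n = 7 seconds.
After batch 1: Gamma(α+S, β+n) = Gamma(9.5+42, 3.7+7) = Gamma(51.5, 10.7).
Batch 2: sum of counts S = 64 over n = 12 seconds.
After batch 2: Gamma(α+S, β+n) = Gamma(51.5+64, 10.7+12) = Gamma(115.5, 22.7).
SD = √α/β = √115.5/22.7 = 0.4734.

0.4734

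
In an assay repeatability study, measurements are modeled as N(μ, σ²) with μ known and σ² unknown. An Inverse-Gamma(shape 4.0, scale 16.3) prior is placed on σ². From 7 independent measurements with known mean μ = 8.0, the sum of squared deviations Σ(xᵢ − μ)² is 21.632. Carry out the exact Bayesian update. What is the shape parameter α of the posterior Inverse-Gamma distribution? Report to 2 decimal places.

With known mean μ and an Inverse-Gamma(α, β) prior on σ², the Normal likelihood is conjugate: posterior is Inv-Gamma(α + n/2, β + Σ(xᵢ−μ)²/2).
Posterior: Inv-Gamma(4.0 + 7/2, 16.3 + 21.632/2) = Inv-Gamma(7.50, 27.1160).
Posterior α = 7.50.

7.50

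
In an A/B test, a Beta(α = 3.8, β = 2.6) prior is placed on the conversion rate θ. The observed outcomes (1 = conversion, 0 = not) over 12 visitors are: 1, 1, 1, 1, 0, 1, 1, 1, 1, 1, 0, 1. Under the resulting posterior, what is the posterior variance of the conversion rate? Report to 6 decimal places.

The Beta prior is conjugate to a Binomial/Bernoulli likelihood; the update adds successes to α and failures to β.
Posterior: Beta(α+k, β+n−k) = Beta(3.8+10, 2.6+2) = Beta(13.8, 4.6).
Var = αβ/((α+β)²(α+β+1)) = 13.8·4.6/(18.4²·19.4) = 0.009665.

0.009665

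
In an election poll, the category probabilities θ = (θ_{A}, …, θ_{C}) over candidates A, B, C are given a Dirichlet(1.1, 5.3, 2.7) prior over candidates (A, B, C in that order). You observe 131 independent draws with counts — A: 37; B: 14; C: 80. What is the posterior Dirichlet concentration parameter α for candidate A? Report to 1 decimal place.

The Dirichlet prior is conjugate to the Multinomial likelihood: each posterior αⱼ = prior αⱼ + observed count nⱼ.
Posterior concentration: (38.1, 19.3, 82.7), total = 140.1.
α_{A} = 1.1 + 37 = 38.1.

38.1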